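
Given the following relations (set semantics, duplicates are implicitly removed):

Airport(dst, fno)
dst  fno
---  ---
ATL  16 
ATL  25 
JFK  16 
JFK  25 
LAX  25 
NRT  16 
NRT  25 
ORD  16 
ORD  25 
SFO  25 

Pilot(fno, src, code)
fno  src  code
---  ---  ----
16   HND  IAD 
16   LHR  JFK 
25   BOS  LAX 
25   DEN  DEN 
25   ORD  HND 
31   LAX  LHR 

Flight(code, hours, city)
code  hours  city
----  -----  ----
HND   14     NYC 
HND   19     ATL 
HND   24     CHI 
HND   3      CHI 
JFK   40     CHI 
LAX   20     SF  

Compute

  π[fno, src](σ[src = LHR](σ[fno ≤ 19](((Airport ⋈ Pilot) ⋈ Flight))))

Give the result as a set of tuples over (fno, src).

{(16, LHR)}

Airport ⋈ Pilot (natural join on fno): {(ATL, 16, HND, IAD), (ATL, 16, LHR, JFK), (ATL, 25, BOS, LAX), (ATL, 25, DEN, DEN), (ATL, 25, ORD, HND), (JFK, 16, HND, IAD), (JFK, 16, LHR, JFK), (JFK, 25, BOS, LAX), (JFK, 25, DEN, DEN), (JFK, 25, ORD, HND), (LAX, 25, BOS, LAX), (LAX, 25, DEN, DEN), (LAX, 25, ORD, HND), (NRT, 16, HND, IAD), (NRT, 16, LHR, JFK), (NRT, 25, BOS, LAX), (NRT, 25, DEN, DEN), (NRT, 25, ORD, HND), (ORD, 16, HND, IAD), (ORD, 16, LHR, JFK), (ORD, 25, BOS, LAX), (ORD, 25, DEN, DEN), (ORD, 25, ORD, HND), (SFO, 25, BOS, LAX), (SFO, 25, DEN, DEN), (SFO, 25, ORD, HND)}
(Airport ⋈ Pilot) ⋈ Flight (natural join on code): {(ATL, 16, LHR, JFK, 40, CHI), (ATL, 25, BOS, LAX, 20, SF), (ATL, 25, ORD, HND, 14, NYC), (ATL, 25, ORD, HND, 19, ATL), (ATL, 25, ORD, HND, 24, CHI), (ATL, 25, ORD, HND, 3, CHI), (JFK, 16, LHR, JFK, 40, CHI), (JFK, 25, BOS, LAX, 20, SF), (JFK, 25, ORD, HND, 14, NYC), (JFK, 25, ORD, HND, 19, ATL), (JFK, 25, ORD, HND, 24, CHI), (JFK, 25, ORD, HND, 3, CHI), (LAX, 25, BOS, LAX, 20, SF), (LAX, 25, ORD, HND, 14, NYC), (LAX, 25, ORD, HND, 19, ATL), (LAX, 25, ORD, HND, 24, CHI), (LAX, 25, ORD, HND, 3, CHI), (NRT, 16, LHR, JFK, 40, CHI), (NRT, 25, BOS, LAX, 20, SF), (NRT, 25, ORD, HND, 14, NYC), (NRT, 25, ORD, HND, 19, ATL), (NRT, 25, ORD, HND, 24, CHI), (NRT, 25, ORD, HND, 3, CHI), (ORD, 16, LHR, JFK, 40, CHI), (ORD, 25, BOS, LAX, 20, SF), (ORD, 25, ORD, HND, 14, NYC), (ORD, 25, ORD, HND, 19, ATL), (ORD, 25, ORD, HND, 24, CHI), (ORD, 25, ORD, HND, 3, CHI), (SFO, 25, BOS, LAX, 20, SF), (SFO, 25, ORD, HND, 14, NYC), (SFO, 25, ORD, HND, 19, ATL), (SFO, 25, ORD, HND, 24, CHI), (SFO, 25, ORD, HND, 3, CHI)}
σ[fno ≤ 19]: keep tuples satisfying fno ≤ 19 → {(ATL, 16, LHR, JFK, 40, CHI), (JFK, 16, LHR, JFK, 40, CHI), (NRT, 16, LHR, JFK, 40, CHI), (ORD, 16, LHR, JFK, 40, CHI)}
σ[src = LHR]: keep tuples satisfying src = LHR → {(ATL, 16, LHR, JFK, 40, CHI), (JFK, 16, LHR, JFK, 40, CHI), (NRT, 16, LHR, JFK, 40, CHI), (ORD, 16, LHR, JFK, 40, CHI)}
π_{fno, src} gives {(16, LHR)} (3 duplicate(s) eliminated).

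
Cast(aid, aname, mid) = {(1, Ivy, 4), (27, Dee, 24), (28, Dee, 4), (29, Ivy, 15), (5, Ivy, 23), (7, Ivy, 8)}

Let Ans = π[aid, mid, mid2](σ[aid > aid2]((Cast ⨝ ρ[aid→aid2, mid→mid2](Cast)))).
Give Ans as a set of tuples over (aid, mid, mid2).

ρ[aid→aid2, mid→mid2]: schema becomes (aid2, aname, mid2); tuples unchanged.
Joining Cast and ρ[aid→aid2, mid→mid2](Cast) on aname yields {(1, Ivy, 4, 1, 4), (1, Ivy, 4, 29, 15), (1, Ivy, 4, 5, 23), (1, Ivy, 4, 7, 8), (27, Dee, 24, 27, 24), (27, Dee, 24, 28, 4), (28, Dee, 4, 27, 24), (28, Dee, 4, 28, 4), (29, Ivy, 15, 1, 4), (29, Ivy, 15, 29, 15), (29, Ivy, 15, 5, 23), (29, Ivy, 15, 7, 8), (5, Ivy, 23, 1, 4), (5, Ivy, 23, 29, 15), (5, Ivy, 23, 5, 23), (5, Ivy, 23, 7, 8), (7, Ivy, 8, 1, 4), (7, Ivy, 8, 29, 15), (7, Ivy, 8, 5, 23), (7, Ivy, 8, 7, 8)}.
σ[aid > aid2]: keep tuples satisfying aid > aid2 → {(28, Dee, 4, 27, 24), (29, Ivy, 15, 1, 4), (29, Ivy, 15, 5, 23), (29, Ivy, 15, 7, 8), (5, Ivy, 23, 1, 4), (7, Ivy, 8, 1, 4), (7, Ivy, 8, 5, 23)}
Projecting to aid, mid, mid2: {(28, 4, 24), (29, 15, 23), (29, 15, 4), (29, 15, 8), (5, 23, 4), (7, 8, 23), (7, 8, 4)}

{(28, 4, 24), (29, 15, 23), (29, 15, 4), (29, 15, 8), (5, 23, 4), (7, 8, 23), (7, 8, 4)}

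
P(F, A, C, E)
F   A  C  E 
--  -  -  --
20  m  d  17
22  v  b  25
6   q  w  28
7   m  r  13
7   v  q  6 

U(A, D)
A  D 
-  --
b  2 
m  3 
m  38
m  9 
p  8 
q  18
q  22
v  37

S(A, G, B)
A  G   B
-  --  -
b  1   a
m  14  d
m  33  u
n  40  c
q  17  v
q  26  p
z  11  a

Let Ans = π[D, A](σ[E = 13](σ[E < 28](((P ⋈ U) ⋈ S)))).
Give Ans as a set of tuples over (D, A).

Natural join on A: {(20, m, d, 17, 3), (20, m, d, 17, 38), (20, m, d, 17, 9), (22, v, b, 25, 37), (6, q, w, 28, 18), (6, q, w, 28, 22), (7, m, r, 13, 3), (7, m, r, 13, 38), (7, m, r, 13, 9), (7, v, q, 6, 37)}
Natural join on A: {(20, m, d, 17, 3, 14, d), (20, m, d, 17, 3, 33, u), (20, m, d, 17, 38, 14, d), (20, m, d, 17, 38, 33, u), (20, m, d, 17, 9, 14, d), (20, m, d, 17, 9, 33, u), (6, q, w, 28, 18, 17, v), (6, q, w, 28, 18, 26, p), (6, q, w, 28, 22, 17, v), (6, q, w, 28, 22, 26, p), (7, m, r, 13, 3, 14, d), (7, m, r, 13, 3, 33, u), (7, m, r, 13, 38, 14, d), (7, m, r, 13, 38, 33, u), (7, m, r, 13, 9, 14, d), (7, m, r, 13, 9, 33, u)}
Filtering on E < 28 leaves {(20, m, d, 17, 3, 14, d), (20, m, d, 17, 3, 33, u), (20, m, d, 17, 38, 14, d), (20, m, d, 17, 38, 33, u), (20, m, d, 17, 9, 14, d), (20, m, d, 17, 9, 33, u), (7, m, r, 13, 3, 14, d), (7, m, r, 13, 3, 33, u), (7, m, r, 13, 38, 14, d), (7, m, r, 13, 38, 33, u), (7, m, r, 13, 9, 14, d), (7, m, r, 13, 9, 33, u)}.
Filtering on E = 13 leaves {(7, m, r, 13, 3, 14, d), (7, m, r, 13, 3, 33, u), (7, m, r, 13, 38, 14, d), (7, m, r, 13, 38, 33, u), (7, m, r, 13, 9, 14, d), (7, m, r, 13, 9, 33, u)}.
Projecting to D, A (3 duplicate(s) eliminated): {(3, m), (38, m), (9, m)}

{(3, m), (38, m), (9, m)}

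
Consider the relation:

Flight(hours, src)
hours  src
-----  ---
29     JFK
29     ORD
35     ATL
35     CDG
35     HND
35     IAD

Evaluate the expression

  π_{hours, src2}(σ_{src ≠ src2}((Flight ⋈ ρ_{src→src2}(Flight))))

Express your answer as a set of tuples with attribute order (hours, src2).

ρ[src→src2]: schema becomes (hours, src2); tuples unchanged.
Flight ⋈ ρ_{src→src2}(Flight) (natural join on hours): {(29, JFK, JFK), (29, JFK, ORD), (29, ORD, JFK), (29, ORD, ORD), (35, ATL, ATL), (35, ATL, CDG), (35, ATL, HND), (35, ATL, IAD), (35, CDG, ATL), (35, CDG, CDG), (35, CDG, HND), (35, CDG, IAD), (35, HND, ATL), (35, HND, CDG), (35, HND, HND), (35, HND, IAD), (35, IAD, ATL), (35, IAD, CDG), (35, IAD, HND), (35, IAD, IAD)}
Apply σ_{src ≠ src2}; surviving tuples: {(29, JFK, ORD), (29, ORD, JFK), (35, ATL, CDG), (35, ATL, HND), (35, ATL, IAD), (35, CDG, ATL), (35, CDG, HND), (35, CDG, IAD), (35, HND, ATL), (35, HND, CDG), (35, HND, IAD), (35, IAD, ATL), (35, IAD, CDG), (35, IAD, HND)}
π[hours, src2]: project onto (hours, src2) (8 duplicate(s) eliminated) → {(29, JFK), (29, ORD), (35, ATL), (35, CDG), (35, HND), (35, IAD)}

{(29, JFK), (29, ORD), (35, ATL), (35, CDG), (35, HND), (35, IAD)}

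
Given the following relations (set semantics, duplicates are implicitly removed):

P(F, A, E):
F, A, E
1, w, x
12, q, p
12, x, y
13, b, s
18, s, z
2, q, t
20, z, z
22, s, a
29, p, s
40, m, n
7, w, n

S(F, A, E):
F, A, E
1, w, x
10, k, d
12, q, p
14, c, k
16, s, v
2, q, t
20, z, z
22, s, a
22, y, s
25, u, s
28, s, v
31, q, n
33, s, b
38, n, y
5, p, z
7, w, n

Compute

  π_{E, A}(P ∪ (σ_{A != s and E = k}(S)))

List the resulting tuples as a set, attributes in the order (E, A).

Filtering on A != s and E = k leaves {(14, c, k)}.
Taking the union: {(1, w, x), (12, q, p), (12, x, y), (13, b, s), (14, c, k), (18, s, z), (2, q, t), (20, z, z), (22, s, a), (29, p, s), (40, m, n), (7, w, n)}
π[E, A]: project onto (E, A) → {(a, s), (k, c), (n, m), (n, w), (p, q), (s, b), (s, p), (t, q), (x, w), (y, x), (z, s), (z, z)}

{(a, s), (k, c), (n, m), (n, w), (p, q), (s, b), (s, p), (t, q), (x, w), (y, x), (z, s), (z, z)}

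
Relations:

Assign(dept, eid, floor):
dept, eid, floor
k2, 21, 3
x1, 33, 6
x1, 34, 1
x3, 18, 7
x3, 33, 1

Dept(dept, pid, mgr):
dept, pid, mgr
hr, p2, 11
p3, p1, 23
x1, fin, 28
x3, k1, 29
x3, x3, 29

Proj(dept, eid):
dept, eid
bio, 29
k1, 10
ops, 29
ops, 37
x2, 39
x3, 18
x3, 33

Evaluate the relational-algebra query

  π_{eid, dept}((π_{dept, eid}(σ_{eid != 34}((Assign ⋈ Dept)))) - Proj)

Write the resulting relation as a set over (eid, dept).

Joining Assign and Dept on dept yields {(x1, 33, 6, fin, 28), (x1, 34, 1, fin, 28), (x3, 18, 7, k1, 29), (x3, 18, 7, x3, 29), (x3, 33, 1, k1, 29), (x3, 33, 1, x3, 29)}.
Selection eid != 34: {(x1, 33, 6, fin, 28), (x3, 18, 7, k1, 29), (x3, 18, 7, x3, 29), (x3, 33, 1, k1, 29), (x3, 33, 1, x3, 29)}
Projecting to dept, eid (2 duplicate(s) eliminated): {(x1, 33), (x3, 18), (x3, 33)}
Difference: {(x1, 33), (x3, 18), (x3, 33)} with {(bio, 29), (k1, 10), (ops, 29), (ops, 37), (x2, 39), (x3, 18), (x3, 33)} → {(x1, 33)}
Projecting to eid, dept: {(33, x1)}

{(33, x1)}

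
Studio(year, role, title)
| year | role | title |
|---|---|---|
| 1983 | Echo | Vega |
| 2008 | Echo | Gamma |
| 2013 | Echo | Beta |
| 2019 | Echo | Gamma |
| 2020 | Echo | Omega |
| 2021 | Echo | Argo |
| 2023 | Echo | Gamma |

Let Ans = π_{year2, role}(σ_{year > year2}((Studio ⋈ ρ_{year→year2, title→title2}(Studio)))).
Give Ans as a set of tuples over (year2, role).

{(1983, Echo), (2008, Echo), (2013, Echo), (2019, Echo), (2020, Echo), (2021, Echo)}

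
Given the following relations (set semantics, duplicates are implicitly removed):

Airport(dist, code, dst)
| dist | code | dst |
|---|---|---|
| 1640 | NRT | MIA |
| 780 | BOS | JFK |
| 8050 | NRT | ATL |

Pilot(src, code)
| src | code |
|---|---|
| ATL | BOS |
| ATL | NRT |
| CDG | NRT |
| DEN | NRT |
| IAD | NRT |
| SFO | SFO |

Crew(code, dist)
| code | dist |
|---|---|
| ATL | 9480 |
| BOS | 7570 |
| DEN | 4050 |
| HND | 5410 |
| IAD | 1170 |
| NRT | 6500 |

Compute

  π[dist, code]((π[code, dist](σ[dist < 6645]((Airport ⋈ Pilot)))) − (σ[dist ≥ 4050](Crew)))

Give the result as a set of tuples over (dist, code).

{(1640, NRT), (780, BOS)}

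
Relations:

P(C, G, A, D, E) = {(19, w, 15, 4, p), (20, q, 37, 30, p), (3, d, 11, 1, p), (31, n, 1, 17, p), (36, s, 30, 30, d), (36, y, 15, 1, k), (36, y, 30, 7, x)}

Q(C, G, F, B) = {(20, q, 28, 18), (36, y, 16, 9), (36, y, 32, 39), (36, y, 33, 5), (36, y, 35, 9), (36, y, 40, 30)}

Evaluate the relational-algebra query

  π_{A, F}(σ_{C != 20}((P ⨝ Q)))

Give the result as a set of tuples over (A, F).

{(15, 16), (15, 32), (15, 33), (15, 35), (15, 40), (30, 16), (30, 32), (30, 33), (30, 35), (30, 40)}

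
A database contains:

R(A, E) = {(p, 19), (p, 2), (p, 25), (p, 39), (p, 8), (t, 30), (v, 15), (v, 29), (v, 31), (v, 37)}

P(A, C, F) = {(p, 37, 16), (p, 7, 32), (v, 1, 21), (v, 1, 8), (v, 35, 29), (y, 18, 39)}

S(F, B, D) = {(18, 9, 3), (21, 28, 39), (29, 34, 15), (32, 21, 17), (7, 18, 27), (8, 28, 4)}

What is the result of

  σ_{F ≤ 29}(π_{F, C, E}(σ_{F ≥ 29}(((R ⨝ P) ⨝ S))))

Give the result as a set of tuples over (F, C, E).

{(29, 35, 15), (29, 35, 29), (29, 35, 31), (29, 35, 37)}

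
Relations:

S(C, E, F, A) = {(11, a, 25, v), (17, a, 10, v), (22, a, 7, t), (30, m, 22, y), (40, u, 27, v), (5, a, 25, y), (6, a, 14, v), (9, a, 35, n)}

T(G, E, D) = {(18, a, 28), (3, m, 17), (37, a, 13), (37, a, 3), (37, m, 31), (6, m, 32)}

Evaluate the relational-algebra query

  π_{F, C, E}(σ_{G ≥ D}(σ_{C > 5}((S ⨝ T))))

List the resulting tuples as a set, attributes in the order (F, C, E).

{(10, 17, a), (14, 6, a), (22, 30, m), (25, 11, a), (35, 9, a), (7, 22, a)}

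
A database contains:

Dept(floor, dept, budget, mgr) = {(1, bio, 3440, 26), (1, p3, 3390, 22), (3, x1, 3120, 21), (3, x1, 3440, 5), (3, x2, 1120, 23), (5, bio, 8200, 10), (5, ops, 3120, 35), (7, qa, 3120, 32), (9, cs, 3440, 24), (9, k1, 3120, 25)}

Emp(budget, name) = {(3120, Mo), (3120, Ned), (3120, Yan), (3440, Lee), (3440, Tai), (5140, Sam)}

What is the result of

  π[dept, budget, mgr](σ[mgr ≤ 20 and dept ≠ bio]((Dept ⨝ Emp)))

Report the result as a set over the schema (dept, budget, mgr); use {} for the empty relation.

Dept ⋈ Emp (natural join on budget): {(1, bio, 3440, 26, Lee), (1, bio, 3440, 26, Tai), (3, x1, 3120, 21, Mo), (3, x1, 3120, 21, Ned), (3, x1, 3120, 21, Yan), (3, x1, 3440, 5, Lee), (3, x1, 3440, 5, Tai), (5, ops, 3120, 35, Mo), (5, ops, 3120, 35, Ned), (5, ops, 3120, 35, Yan), (7, qa, 3120, 32, Mo), (7, qa, 3120, 32, Ned), (7, qa, 3120, 32, Yan), (9, cs, 3440, 24, Lee), (9, cs, 3440, 24, Tai), (9, k1, 3120, 25, Mo), (9, k1, 3120, 25, Ned), (9, k1, 3120, 25, Yan)}
Filtering on mgr ≤ 20 and dept ≠ bio leaves {(3, x1, 3440, 5, Lee), (3, x1, 3440, 5, Tai)}.
π[dept, budget, mgr]: project onto (dept, budget, mgr) (1 duplicate(s) eliminated) → {(x1, 3440, 5)}

{(x1, 3440, 5)}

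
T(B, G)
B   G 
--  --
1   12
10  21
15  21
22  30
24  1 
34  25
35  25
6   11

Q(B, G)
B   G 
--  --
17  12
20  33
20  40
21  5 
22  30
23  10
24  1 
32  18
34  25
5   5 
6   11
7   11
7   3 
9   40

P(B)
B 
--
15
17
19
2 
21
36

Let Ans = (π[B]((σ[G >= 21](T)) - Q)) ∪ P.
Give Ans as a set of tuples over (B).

σ[G >= 21]: keep tuples satisfying G >= 21 → {(10, 21), (15, 21), (22, 30), (34, 25), (35, 25)}
Set difference of the two operands is {(10, 21), (15, 21), (35, 25)}.
π_{B} gives {10, 15, 35}.
Set union of the two operands is {10, 15, 17, 19, 2, 21, 35, 36}.

{10, 15, 17, 19, 2, 21, 35, 36}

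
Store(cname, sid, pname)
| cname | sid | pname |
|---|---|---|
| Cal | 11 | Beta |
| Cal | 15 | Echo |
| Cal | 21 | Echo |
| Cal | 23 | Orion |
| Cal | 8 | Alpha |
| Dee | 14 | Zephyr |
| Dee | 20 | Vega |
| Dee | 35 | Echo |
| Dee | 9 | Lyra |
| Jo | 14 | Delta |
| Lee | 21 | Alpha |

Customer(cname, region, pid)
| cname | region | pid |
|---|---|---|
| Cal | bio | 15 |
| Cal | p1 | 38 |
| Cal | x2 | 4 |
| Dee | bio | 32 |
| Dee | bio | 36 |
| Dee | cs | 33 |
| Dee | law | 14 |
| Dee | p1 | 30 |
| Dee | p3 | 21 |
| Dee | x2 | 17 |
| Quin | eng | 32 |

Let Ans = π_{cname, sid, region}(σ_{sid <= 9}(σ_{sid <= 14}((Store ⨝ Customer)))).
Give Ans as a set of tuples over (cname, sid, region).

{(Cal, 8, bio), (Cal, 8, p1), (Cal, 8, x2), (Dee, 9, bio), (Dee, 9, cs), (Dee, 9, law), (Dee, 9, p1), (Dee, 9, p3), (Dee, 9, x2)}

Natural join on cname: {(Cal, 11, Beta, bio, 15), (Cal, 11, Beta, p1, 38), (Cal, 11, Beta, x2, 4), (Cal, 15, Echo, bio, 15), (Cal, 15, Echo, p1, 38), (Cal, 15, Echo, x2, 4), (Cal, 21, Echo, bio, 15), (Cal, 21, Echo, p1, 38), (Cal, 21, Echo, x2, 4), (Cal, 23, Orion, bio, 15), (Cal, 23, Orion, p1, 38), (Cal, 23, Orion, x2, 4), (Cal, 8, Alpha, bio, 15), (Cal, 8, Alpha, p1, 38), (Cal, 8, Alpha, x2, 4), (Dee, 14, Zephyr, bio, 32), (Dee, 14, Zephyr, bio, 36), (Dee, 14, Zephyr, cs, 33), (Dee, 14, Zephyr, law, 14), (Dee, 14, Zephyr, p1, 30), (Dee, 14, Zephyr, p3, 21), (Dee, 14, Zephyr, x2, 17), (Dee, 20, Vega, bio, 32), (Dee, 20, Vega, bio, 36), (Dee, 20, Vega, cs, 33), (Dee, 20, Vega, law, 14), (Dee, 20, Vega, p1, 30), (Dee, 20, Vega, p3, 21), (Dee, 20, Vega, x2, 17), (Dee, 35, Echo, bio, 32), (Dee, 35, Echo, bio, 36), (Dee, 35, Echo, cs, 33), (Dee, 35, Echo, law, 14), (Dee, 35, Echo, p1, 30), (Dee, 35, Echo, p3, 21), (Dee, 35, Echo, x2, 17), (Dee, 9, Lyra, bio, 32), (Dee, 9, Lyra, bio, 36), (Dee, 9, Lyra, cs, 33), (Dee, 9, Lyra, law, 14), (Dee, 9, Lyra, p1, 30), (Dee, 9, Lyra, p3, 21), (Dee, 9, Lyra, x2, 17)}
σ[sid <= 14]: keep tuples satisfying sid <= 14 → {(Cal, 11, Beta, bio, 15), (Cal, 11, Beta, p1, 38), (Cal, 11, Beta, x2, 4), (Cal, 8, Alpha, bio, 15), (Cal, 8, Alpha, p1, 38), (Cal, 8, Alpha, x2, 4), (Dee, 14, Zephyr, bio, 32), (Dee, 14, Zephyr, bio, 36), (Dee, 14, Zephyr, cs, 33), (Dee, 14, Zephyr, law, 14), (Dee, 14, Zephyr, p1, 30), (Dee, 14, Zephyr, p3, 21), (Dee, 14, Zephyr, x2, 17), (Dee, 9, Lyra, bio, 32), (Dee, 9, Lyra, bio, 36), (Dee, 9, Lyra, cs, 33), (Dee, 9, Lyra, law, 14), (Dee, 9, Lyra, p1, 30), (Dee, 9, Lyra, p3, 21), (Dee, 9, Lyra, x2, 17)}
σ[sid <= 9]: keep tuples satisfying sid <= 9 → {(Cal, 8, Alpha, bio, 15), (Cal, 8, Alpha, p1, 38), (Cal, 8, Alpha, x2, 4), (Dee, 9, Lyra, bio, 32), (Dee, 9, Lyra, bio, 36), (Dee, 9, Lyra, cs, 33), (Dee, 9, Lyra, law, 14), (Dee, 9, Lyra, p1, 30), (Dee, 9, Lyra, p3, 21), (Dee, 9, Lyra, x2, 17)}
π_{cname, sid, region} gives {(Cal, 8, bio), (Cal, 8, p1), (Cal, 8, x2), (Dee, 9, bio), (Dee, 9, cs), (Dee, 9, law), (Dee, 9, p1), (Dee, 9, p3), (Dee, 9, x2)} (1 duplicate(s) eliminated).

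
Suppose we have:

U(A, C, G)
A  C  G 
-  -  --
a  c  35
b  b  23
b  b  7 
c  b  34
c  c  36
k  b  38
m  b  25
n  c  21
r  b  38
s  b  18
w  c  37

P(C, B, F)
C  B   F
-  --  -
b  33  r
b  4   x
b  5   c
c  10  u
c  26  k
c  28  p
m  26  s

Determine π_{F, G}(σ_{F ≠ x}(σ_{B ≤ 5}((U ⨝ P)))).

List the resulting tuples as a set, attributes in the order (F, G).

{(c, 18), (c, 23), (c, 25), (c, 34), (c, 38), (c, 7)}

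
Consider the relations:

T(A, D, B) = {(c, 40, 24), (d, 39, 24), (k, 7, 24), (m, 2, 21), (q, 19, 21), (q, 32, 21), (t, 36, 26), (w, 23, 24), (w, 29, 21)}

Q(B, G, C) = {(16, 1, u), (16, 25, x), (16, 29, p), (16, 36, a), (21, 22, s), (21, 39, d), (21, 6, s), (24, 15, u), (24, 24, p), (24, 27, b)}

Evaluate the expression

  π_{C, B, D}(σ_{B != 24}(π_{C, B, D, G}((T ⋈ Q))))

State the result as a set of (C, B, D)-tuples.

T ⋈ Q (natural join on B): {(c, 40, 24, 15, u), (c, 40, 24, 24, p), (c, 40, 24, 27, b), (d, 39, 24, 15, u), (d, 39, 24, 24, p), (d, 39, 24, 27, b), (k, 7, 24, 15, u), (k, 7, 24, 24, p), (k, 7, 24, 27, b), (m, 2, 21, 22, s), (m, 2, 21, 39, d), (m, 2, 21, 6, s), (q, 19, 21, 22, s), (q, 19, 21, 39, d), (q, 19, 21, 6, s), (q, 32, 21, 22, s), (q, 32, 21, 39, d), (q, 32, 21, 6, s), (w, 23, 24, 15, u), (w, 23, 24, 24, p), (w, 23, 24, 27, b), (w, 29, 21, 22, s), (w, 29, 21, 39, d), (w, 29, 21, 6, s)}
π_{C, B, D, G} gives {(b, 24, 23, 27), (b, 24, 39, 27), (b, 24, 40, 27), (b, 24, 7, 27), (d, 21, 19, 39), (d, 21, 2, 39), (d, 21, 29, 39), (d, 21, 32, 39), (p, 24, 23, 24), (p, 24, 39, 24), (p, 24, 40, 24), (p, 24, 7, 24), (s, 21, 19, 22), (s, 21, 19, 6), (s, 21, 2, 22), (s, 21, 2, 6), (s, 21, 29, 22), (s, 21, 29, 6), (s, 21, 32, 22), (s, 21, 32, 6), (u, 24, 23, 15), (u, 24, 39, 15), (u, 24, 40, 15), (u, 24, 7, 15)}.
Selection B != 24: {(d, 21, 19, 39), (d, 21, 2, 39), (d, 21, 29, 39), (d, 21, 32, 39), (s, 21, 19, 22), (s, 21, 19, 6), (s, 21, 2, 22), (s, 21, 2, 6), (s, 21, 29, 22), (s, 21, 29, 6), (s, 21, 32, 22), (s, 21, 32, 6)}
π_{C, B, D} gives {(d, 21, 19), (d, 21, 2), (d, 21, 29), (d, 21, 32), (s, 21, 19), (s, 21, 2), (s, 21, 29), (s, 21, 32)} (4 duplicate(s) eliminated).

{(d, 21, 19), (d, 21, 2), (d, 21, 29), (d, 21, 32), (s, 21, 19), (s, 21, 2), (s, 21, 29), (s, 21, 32)}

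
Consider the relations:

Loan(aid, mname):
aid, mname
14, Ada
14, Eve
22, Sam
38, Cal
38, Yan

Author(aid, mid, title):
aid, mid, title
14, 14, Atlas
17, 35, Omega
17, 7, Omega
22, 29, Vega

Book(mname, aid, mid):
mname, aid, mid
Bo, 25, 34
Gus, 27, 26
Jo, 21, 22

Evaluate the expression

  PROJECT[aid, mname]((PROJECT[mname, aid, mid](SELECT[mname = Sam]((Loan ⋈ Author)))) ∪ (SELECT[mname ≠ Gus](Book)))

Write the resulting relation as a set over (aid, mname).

Loan ⋈ Author (natural join on aid): {(14, Ada, 14, Atlas), (14, Eve, 14, Atlas), (22, Sam, 29, Vega)}
Filtering on mname = Sam leaves {(22, Sam, 29, Vega)}.
π[mname, aid, mid]: project onto (mname, aid, mid) → {(Sam, 22, 29)}
Filtering on mname ≠ Gus leaves {(Bo, 25, 34), (Jo, 21, 22)}.
Taking the union: {(Bo, 25, 34), (Jo, 21, 22), (Sam, 22, 29)}
π[aid, mname]: project onto (aid, mname) → {(21, Jo), (22, Sam), (25, Bo)}

{(21, Jo), (22, Sam), (25, Bo)}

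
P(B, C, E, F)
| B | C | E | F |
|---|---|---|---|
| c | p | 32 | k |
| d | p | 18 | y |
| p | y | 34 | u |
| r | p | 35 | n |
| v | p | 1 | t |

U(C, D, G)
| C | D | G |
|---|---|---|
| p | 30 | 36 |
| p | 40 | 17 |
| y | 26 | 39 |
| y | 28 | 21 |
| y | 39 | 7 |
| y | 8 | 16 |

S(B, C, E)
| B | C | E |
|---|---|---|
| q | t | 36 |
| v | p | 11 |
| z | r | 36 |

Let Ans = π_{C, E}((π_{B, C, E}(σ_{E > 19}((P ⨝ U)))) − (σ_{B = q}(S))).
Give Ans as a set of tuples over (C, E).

P ⋈ U (natural join on C): {(c, p, 32, k, 30, 36), (c, p, 32, k, 40, 17), (d, p, 18, y, 30, 36), (d, p, 18, y, 40, 17), (p, y, 34, u, 26, 39), (p, y, 34, u, 28, 21), (p, y, 34, u, 39, 7), (p, y, 34, u, 8, 16), (r, p, 35, n, 30, 36), (r, p, 35, n, 40, 17), (v, p, 1, t, 30, 36), (v, p, 1, t, 40, 17)}
Apply σ_{E > 19}; surviving tuples: {(c, p, 32, k, 30, 36), (c, p, 32, k, 40, 17), (p, y, 34, u, 26, 39), (p, y, 34, u, 28, 21), (p, y, 34, u, 39, 7), (p, y, 34, u, 8, 16), (r, p, 35, n, 30, 36), (r, p, 35, n, 40, 17)}
Projecting to B, C, E (5 duplicate(s) eliminated): {(c, p, 32), (p, y, 34), (r, p, 35)}
Apply σ_{B = q}; surviving tuples: {(q, t, 36)}
Taking the difference: {(c, p, 32), (p, y, 34), (r, p, 35)}
Projecting to C, E: {(p, 32), (p, 35), (y, 34)}

{(p, 32), (p, 35), (y, 34)}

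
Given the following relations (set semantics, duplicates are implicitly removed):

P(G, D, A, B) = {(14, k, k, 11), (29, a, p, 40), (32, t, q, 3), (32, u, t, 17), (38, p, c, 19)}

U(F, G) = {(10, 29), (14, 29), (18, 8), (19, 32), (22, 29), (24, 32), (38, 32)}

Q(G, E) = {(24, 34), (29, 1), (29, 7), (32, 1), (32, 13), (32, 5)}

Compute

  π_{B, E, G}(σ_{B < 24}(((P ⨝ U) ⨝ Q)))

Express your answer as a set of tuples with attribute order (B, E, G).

P ⋈ U (natural join on G): {(29, a, p, 40, 10), (29, a, p, 40, 14), (29, a, p, 40, 22), (32, t, q, 3, 19), (32, t, q, 3, 24), (32, t, q, 3, 38), (32, u, t, 17, 19), (32, u, t, 17, 24), (32, u, t, 17, 38)}
(P ⨝ U) ⋈ Q (natural join on G): {(29, a, p, 40, 10, 1), (29, a, p, 40, 10, 7), (29, a, p, 40, 14, 1), (29, a, p, 40, 14, 7), (29, a, p, 40, 22, 1), (29, a, p, 40, 22, 7), (32, t, q, 3, 19, 1), (32, t, q, 3, 19, 13), (32, t, q, 3, 19, 5), (32, t, q, 3, 24, 1), (32, t, q, 3, 24, 13), (32, t, q, 3, 24, 5), (32, t, q, 3, 38, 1), (32, t, q, 3, 38, 13), (32, t, q, 3, 38, 5), (32, u, t, 17, 19, 1), (32, u, t, 17, 19, 13), (32, u, t, 17, 19, 5), (32, u, t, 17, 24, 1), (32, u, t, 17, 24, 13), (32, u, t, 17, 24, 5), (32, u, t, 17, 38, 1), (32, u, t, 17, 38, 13), (32, u, t, 17, 38, 5)}
Selection B < 24: {(32, t, q, 3, 19, 1), (32, t, q, 3, 19, 13), (32, t, q, 3, 19, 5), (32, t, q, 3, 24, 1), (32, t, q, 3, 24, 13), (32, t, q, 3, 24, 5), (32, t, q, 3, 38, 1), (32, t, q, 3, 38, 13), (32, t, q, 3, 38, 5), (32, u, t, 17, 19, 1), (32, u, t, 17, 19, 13), (32, u, t, 17, 19, 5), (32, u, t, 17, 24, 1), (32, u, t, 17, 24, 13), (32, u, t, 17, 24, 5), (32, u, t, 17, 38, 1), (32, u, t, 17, 38, 13), (32, u, t, 17, 38, 5)}
Keep only column(s) B, E, G (12 duplicate(s) eliminated): {(17, 1, 32), (17, 13, 32), (17, 5, 32), (3, 1, 32), (3, 13, 32), (3, 5, 32)}

{(17, 1, 32), (17, 13, 32), (17, 5, 32), (3, 1, 32), (3, 13, 32), (3, 5, 32)}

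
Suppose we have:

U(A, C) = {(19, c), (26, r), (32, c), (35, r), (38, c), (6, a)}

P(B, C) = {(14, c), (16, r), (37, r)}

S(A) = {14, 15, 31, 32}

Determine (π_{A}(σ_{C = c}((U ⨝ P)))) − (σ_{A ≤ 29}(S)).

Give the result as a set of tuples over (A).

{19, 32, 38}

Natural join on C: {(19, c, 14), (26, r, 16), (26, r, 37), (32, c, 14), (35, r, 16), (35, r, 37), (38, c, 14)}
σ[C = c]: keep tuples satisfying C = c → {(19, c, 14), (32, c, 14), (38, c, 14)}
π_{A} gives {19, 32, 38}.
σ[A ≤ 29]: keep tuples satisfying A ≤ 29 → {14, 15}
Set difference of the two operands is {19, 32, 38}.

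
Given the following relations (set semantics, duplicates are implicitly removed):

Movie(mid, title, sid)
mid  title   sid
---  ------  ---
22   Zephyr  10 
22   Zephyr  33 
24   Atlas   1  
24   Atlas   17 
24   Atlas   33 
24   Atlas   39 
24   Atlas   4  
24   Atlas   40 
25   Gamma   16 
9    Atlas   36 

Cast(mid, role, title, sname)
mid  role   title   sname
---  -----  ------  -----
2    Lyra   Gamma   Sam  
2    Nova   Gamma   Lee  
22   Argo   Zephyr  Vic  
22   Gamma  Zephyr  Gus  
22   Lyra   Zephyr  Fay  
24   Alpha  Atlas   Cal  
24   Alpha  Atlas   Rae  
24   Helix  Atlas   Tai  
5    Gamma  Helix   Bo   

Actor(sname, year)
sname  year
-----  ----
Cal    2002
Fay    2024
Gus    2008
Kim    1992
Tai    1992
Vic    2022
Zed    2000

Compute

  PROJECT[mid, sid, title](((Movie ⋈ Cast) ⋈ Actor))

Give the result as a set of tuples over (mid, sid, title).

Joining Movie and Cast on mid, title yields {(22, Zephyr, 10, Argo, Vic), (22, Zephyr, 10, Gamma, Gus), (22, Zephyr, 10, Lyra, Fay), (22, Zephyr, 33, Argo, Vic), (22, Zephyr, 33, Gamma, Gus), (22, Zephyr, 33, Lyra, Fay), (24, Atlas, 1, Alpha, Cal), (24, Atlas, 1, Alpha, Rae), (24, Atlas, 1, Helix, Tai), (24, Atlas, 17, Alpha, Cal), (24, Atlas, 17, Alpha, Rae), (24, Atlas, 17, Helix, Tai), (24, Atlas, 33, Alpha, Cal), (24, Atlas, 33, Alpha, Rae), (24, Atlas, 33, Helix, Tai), (24, Atlas, 39, Alpha, Cal), (24, Atlas, 39, Alpha, Rae), (24, Atlas, 39, Helix, Tai), (24, Atlas, 4, Alpha, Cal), (24, Atlas, 4, Alpha, Rae), (24, Atlas, 4, Helix, Tai), (24, Atlas, 40, Alpha, Cal), (24, Atlas, 40, Alpha, Rae), (24, Atlas, 40, Helix, Tai)}.
Joining (Movie ⋈ Cast) and Actor on sname yields {(22, Zephyr, 10, Argo, Vic, 2022), (22, Zephyr, 10, Gamma, Gus, 2008), (22, Zephyr, 10, Lyra, Fay, 2024), (22, Zephyr, 33, Argo, Vic, 2022), (22, Zephyr, 33, Gamma, Gus, 2008), (22, Zephyr, 33, Lyra, Fay, 2024), (24, Atlas, 1, Alpha, Cal, 2002), (24, Atlas, 1, Helix, Tai, 1992), (24, Atlas, 17, Alpha, Cal, 2002), (24, Atlas, 17, Helix, Tai, 1992), (24, Atlas, 33, Alpha, Cal, 2002), (24, Atlas, 33, Helix, Tai, 1992), (24, Atlas, 39, Alpha, Cal, 2002), (24, Atlas, 39, Helix, Tai, 1992), (24, Atlas, 4, Alpha, Cal, 2002), (24, Atlas, 4, Helix, Tai, 1992), (24, Atlas, 40, Alpha, Cal, 2002), (24, Atlas, 40, Helix, Tai, 1992)}.
Keep only column(s) mid, sid, title (10 duplicate(s) eliminated): {(22, 10, Zephyr), (22, 33, Zephyr), (24, 1, Atlas), (24, 17, Atlas), (24, 33, Atlas), (24, 39, Atlas), (24, 4, Atlas), (24, 40, Atlas)}

{(22, 10, Zephyr), (22, 33, Zephyr), (24, 1, Atlas), (24, 17, Atlas), (24, 33, Atlas), (24, 39, Atlas), (24, 4, Atlas), (24, 40, Atlas)}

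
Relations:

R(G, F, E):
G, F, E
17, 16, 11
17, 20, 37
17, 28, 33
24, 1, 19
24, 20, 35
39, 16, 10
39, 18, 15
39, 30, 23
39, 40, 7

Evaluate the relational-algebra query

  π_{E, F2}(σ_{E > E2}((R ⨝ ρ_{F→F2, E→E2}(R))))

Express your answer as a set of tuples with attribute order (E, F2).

{(10, 40), (15, 16), (15, 40), (23, 16), (23, 18), (23, 40), (33, 16), (35, 1), (37, 16), (37, 28)}

ρ[F→F2, E→E2]: schema becomes (G, F2, E2); tuples unchanged.
Joining R and ρ_{F→F2, E→E2}(R) on G yields {(17, 16, 11, 16, 11), (17, 16, 11, 20, 37), (17, 16, 11, 28, 33), (17, 20, 37, 16, 11), (17, 20, 37, 20, 37), (17, 20, 37, 28, 33), (17, 28, 33, 16, 11), (17, 28, 33, 20, 37), (17, 28, 33, 28, 33), (24, 1, 19, 1, 19), (24, 1, 19, 20, 35), (24, 20, 35, 1, 19), (24, 20, 35, 20, 35), (39, 16, 10, 16, 10), (39, 16, 10, 18, 15), (39, 16, 10, 30, 23), (39, 16, 10, 40, 7), (39, 18, 15, 16, 10), (39, 18, 15, 18, 15), (39, 18, 15, 30, 23), (39, 18, 15, 40, 7), (39, 30, 23, 16, 10), (39, 30, 23, 18, 15), (39, 30, 23, 30, 23), (39, 30, 23, 40, 7), (39, 40, 7, 16, 10), (39, 40, 7, 18, 15), (39, 40, 7, 30, 23), (39, 40, 7, 40, 7)}.
σ[E > E2]: keep tuples satisfying E > E2 → {(17, 20, 37, 16, 11), (17, 20, 37, 28, 33), (17, 28, 33, 16, 11), (24, 20, 35, 1, 19), (39, 16, 10, 40, 7), (39, 18, 15, 16, 10), (39, 18, 15, 40, 7), (39, 30, 23, 16, 10), (39, 30, 23, 18, 15), (39, 30, 23, 40, 7)}
π_{E, F2} gives {(10, 40), (15, 16), (15, 40), (23, 16), (23, 18), (23, 40), (33, 16), (35, 1), (37, 16), (37, 28)}.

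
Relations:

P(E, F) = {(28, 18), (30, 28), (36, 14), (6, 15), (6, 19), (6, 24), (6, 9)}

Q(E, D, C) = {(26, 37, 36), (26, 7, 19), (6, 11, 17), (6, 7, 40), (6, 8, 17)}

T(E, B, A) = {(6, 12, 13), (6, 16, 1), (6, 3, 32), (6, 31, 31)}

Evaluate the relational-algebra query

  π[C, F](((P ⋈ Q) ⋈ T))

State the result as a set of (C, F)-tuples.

Natural join on E: {(6, 15, 11, 17), (6, 15, 7, 40), (6, 15, 8, 17), (6, 19, 11, 17), (6, 19, 7, 40), (6, 19, 8, 17), (6, 24, 11, 17), (6, 24, 7, 40), (6, 24, 8, 17), (6, 9, 11, 17), (6, 9, 7, 40), (6, 9, 8, 17)}
Natural join on E: {(6, 15, 11, 17, 12, 13), (6, 15, 11, 17, 16, 1), (6, 15, 11, 17, 3, 32), (6, 15, 11, 17, 31, 31), (6, 15, 7, 40, 12, 13), (6, 15, 7, 40, 16, 1), (6, 15, 7, 40, 3, 32), (6, 15, 7, 40, 31, 31), (6, 15, 8, 17, 12, 13), (6, 15, 8, 17, 16, 1), (6, 15, 8, 17, 3, 32), (6, 15, 8, 17, 31, 31), (6, 19, 11, 17, 12, 13), (6, 19, 11, 17, 16, 1), (6, 19, 11, 17, 3, 32), (6, 19, 11, 17, 31, 31), (6, 19, 7, 40, 12, 13), (6, 19, 7, 40, 16, 1), (6, 19, 7, 40, 3, 32), (6, 19, 7, 40, 31, 31), (6, 19, 8, 17, 12, 13), (6, 19, 8, 17, 16, 1), (6, 19, 8, 17, 3, 32), (6, 19, 8, 17, 31, 31), (6, 24, 11, 17, 12, 13), (6, 24, 11, 17, 16, 1), (6, 24, 11, 17, 3, 32), (6, 24, 11, 17, 31, 31), (6, 24, 7, 40, 12, 13), (6, 24, 7, 40, 16, 1), (6, 24, 7, 40, 3, 32), (6, 24, 7, 40, 31, 31), (6, 24, 8, 17, 12, 13), (6, 24, 8, 17, 16, 1), (6, 24, 8, 17, 3, 32), (6, 24, 8, 17, 31, 31), (6, 9, 11, 17, 12, 13), (6, 9, 11, 17, 16, 1), (6, 9, 11, 17, 3, 32), (6, 9, 11, 17, 31, 31), (6, 9, 7, 40, 12, 13), (6, 9, 7, 40, 16, 1), (6, 9, 7, 40, 3, 32), (6, 9, 7, 40, 31, 31), (6, 9, 8, 17, 12, 13), (6, 9, 8, 17, 16, 1), (6, 9, 8, 17, 3, 32), (6, 9, 8, 17, 31, 31)}
π_{C, F} gives {(17, 15), (17, 19), (17, 24), (17, 9), (40, 15), (40, 19), (40, 24), (40, 9)} (40 duplicate(s) eliminated).

{(17, 15), (17, 19), (17, 24), (17, 9), (40, 15), (40, 19), (40, 24), (40, 9)}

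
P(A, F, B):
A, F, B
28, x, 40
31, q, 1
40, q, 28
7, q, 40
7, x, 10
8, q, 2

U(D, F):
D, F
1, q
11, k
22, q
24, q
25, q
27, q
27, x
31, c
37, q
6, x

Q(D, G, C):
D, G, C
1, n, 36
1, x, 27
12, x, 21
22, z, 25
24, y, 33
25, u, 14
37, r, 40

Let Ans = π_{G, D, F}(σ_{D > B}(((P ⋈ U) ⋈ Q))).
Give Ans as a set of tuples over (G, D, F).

Natural join on F: {(28, x, 40, 27), (28, x, 40, 6), (31, q, 1, 1), (31, q, 1, 22), (31, q, 1, 24), (31, q, 1, 25), (31, q, 1, 27), (31, q, 1, 37), (40, q, 28, 1), (40, q, 28, 22), (40, q, 28, 24), (40, q, 28, 25), (40, q, 28, 27), (40, q, 28, 37), (7, q, 40, 1), (7, q, 40, 22), (7, q, 40, 24), (7, q, 40, 25), (7, q, 40, 27), (7, q, 40, 37), (7, x, 10, 27), (7, x, 10, 6), (8, q, 2, 1), (8, q, 2, 22), (8, q, 2, 24), (8, q, 2, 25), (8, q, 2, 27), (8, q, 2, 37)}
Natural join on D: {(31, q, 1, 1, n, 36), (31, q, 1, 1, x, 27), (31, q, 1, 22, z, 25), (31, q, 1, 24, y, 33), (31, q, 1, 25, u, 14), (31, q, 1, 37, r, 40), (40, q, 28, 1, n, 36), (40, q, 28, 1, x, 27), (40, q, 28, 22, z, 25), (40, q, 28, 24, y, 33), (40, q, 28, 25, u, 14), (40, q, 28, 37, r, 40), (7, q, 40, 1, n, 36), (7, q, 40, 1, x, 27), (7, q, 40, 22, z, 25), (7, q, 40, 24, y, 33), (7, q, 40, 25, u, 14), (7, q, 40, 37, r, 40), (8, q, 2, 1, n, 36), (8, q, 2, 1, x, 27), (8, q, 2, 22, z, 25), (8, q, 2, 24, y, 33), (8, q, 2, 25, u, 14), (8, q, 2, 37, r, 40)}
σ[D > B]: keep tuples satisfying D > B → {(31, q, 1, 22, z, 25), (31, q, 1, 24, y, 33), (31, q, 1, 25, u, 14), (31, q, 1, 37, r, 40), (40, q, 28, 37, r, 40), (8, q, 2, 22, z, 25), (8, q, 2, 24, y, 33), (8, q, 2, 25, u, 14), (8, q, 2, 37, r, 40)}
π[G, D, F]: project onto (G, D, F) (5 duplicate(s) eliminated) → {(r, 37, q), (u, 25, q), (y, 24, q), (z, 22, q)}

{(r, 37, q), (u, 25, q), (y, 24, q), (z, 22, q)}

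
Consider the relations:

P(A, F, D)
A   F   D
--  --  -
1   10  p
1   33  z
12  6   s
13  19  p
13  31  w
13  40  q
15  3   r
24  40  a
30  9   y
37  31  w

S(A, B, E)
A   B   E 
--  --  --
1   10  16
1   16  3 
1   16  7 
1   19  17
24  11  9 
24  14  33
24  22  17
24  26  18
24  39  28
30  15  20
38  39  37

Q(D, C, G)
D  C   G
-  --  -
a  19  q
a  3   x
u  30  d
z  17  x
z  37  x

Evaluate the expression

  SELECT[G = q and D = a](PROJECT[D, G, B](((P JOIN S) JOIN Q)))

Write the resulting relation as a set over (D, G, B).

P ⋈ S (natural join on A): {(1, 10, p, 10, 16), (1, 10, p, 16, 3), (1, 10, p, 16, 7), (1, 10, p, 19, 17), (1, 33, z, 10, 16), (1, 33, z, 16, 3), (1, 33, z, 16, 7), (1, 33, z, 19, 17), (24, 40, a, 11, 9), (24, 40, a, 14, 33), (24, 40, a, 22, 17), (24, 40, a, 26, 18), (24, 40, a, 39, 28), (30, 9, y, 15, 20)}
(P JOIN S) ⋈ Q (natural join on D): {(1, 33, z, 10, 16, 17, x), (1, 33, z, 10, 16, 37, x), (1, 33, z, 16, 3, 17, x), (1, 33, z, 16, 3, 37, x), (1, 33, z, 16, 7, 17, x), (1, 33, z, 16, 7, 37, x), (1, 33, z, 19, 17, 17, x), (1, 33, z, 19, 17, 37, x), (24, 40, a, 11, 9, 19, q), (24, 40, a, 11, 9, 3, x), (24, 40, a, 14, 33, 19, q), (24, 40, a, 14, 33, 3, x), (24, 40, a, 22, 17, 19, q), (24, 40, a, 22, 17, 3, x), (24, 40, a, 26, 18, 19, q), (24, 40, a, 26, 18, 3, x), (24, 40, a, 39, 28, 19, q), (24, 40, a, 39, 28, 3, x)}
π_{D, G, B} gives {(a, q, 11), (a, q, 14), (a, q, 22), (a, q, 26), (a, q, 39), (a, x, 11), (a, x, 14), (a, x, 22), (a, x, 26), (a, x, 39), (z, x, 10), (z, x, 16), (z, x, 19)} (5 duplicate(s) eliminated).
σ[G = q and D = a]: keep tuples satisfying G = q and D = a → {(a, q, 11), (a, q, 14), (a, q, 22), (a, q, 26), (a, q, 39)}

{(a, q, 11), (a, q, 14), (a, q, 22), (a, q, 26), (a, q, 39)}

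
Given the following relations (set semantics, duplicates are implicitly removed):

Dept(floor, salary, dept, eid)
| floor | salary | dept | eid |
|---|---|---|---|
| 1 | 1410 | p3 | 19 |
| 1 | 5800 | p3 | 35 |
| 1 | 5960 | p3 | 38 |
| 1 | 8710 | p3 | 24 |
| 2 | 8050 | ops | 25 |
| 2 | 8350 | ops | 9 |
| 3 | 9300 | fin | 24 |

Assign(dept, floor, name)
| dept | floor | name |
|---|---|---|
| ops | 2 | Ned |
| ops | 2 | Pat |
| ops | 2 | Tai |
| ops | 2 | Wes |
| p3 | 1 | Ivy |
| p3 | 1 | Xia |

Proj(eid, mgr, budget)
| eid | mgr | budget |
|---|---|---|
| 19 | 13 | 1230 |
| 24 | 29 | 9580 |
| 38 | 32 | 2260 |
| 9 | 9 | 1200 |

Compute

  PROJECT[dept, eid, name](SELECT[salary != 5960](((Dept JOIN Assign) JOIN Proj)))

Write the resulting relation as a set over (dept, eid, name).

{(ops, 9, Ned), (ops, 9, Pat), (ops, 9, Tai), (ops, 9, Wes), (p3, 19, Ivy), (p3, 19, Xia), (p3, 24, Ivy), (p3, 24, Xia)}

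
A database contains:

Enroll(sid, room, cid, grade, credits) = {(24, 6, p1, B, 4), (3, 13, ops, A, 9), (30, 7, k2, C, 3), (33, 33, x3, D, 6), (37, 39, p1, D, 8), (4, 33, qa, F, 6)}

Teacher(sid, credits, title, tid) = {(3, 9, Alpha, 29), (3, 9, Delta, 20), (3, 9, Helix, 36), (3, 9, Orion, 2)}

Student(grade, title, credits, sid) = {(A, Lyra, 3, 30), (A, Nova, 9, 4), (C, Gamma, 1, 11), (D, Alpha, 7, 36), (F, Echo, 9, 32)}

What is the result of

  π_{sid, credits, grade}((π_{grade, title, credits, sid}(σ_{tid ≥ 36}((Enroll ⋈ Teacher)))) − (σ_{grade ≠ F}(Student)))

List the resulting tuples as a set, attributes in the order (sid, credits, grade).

{(3, 9, A)}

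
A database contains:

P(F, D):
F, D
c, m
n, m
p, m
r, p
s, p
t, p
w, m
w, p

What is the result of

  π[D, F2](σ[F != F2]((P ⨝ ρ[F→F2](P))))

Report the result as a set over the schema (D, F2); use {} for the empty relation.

{(m, c), (m, n), (m, p), (m, w), (p, r), (p, s), (p, t), (p, w)}

ρ[F→F2]: schema becomes (F2, D); tuples unchanged.
Natural join on D: {(c, m, c), (c, m, n), (c, m, p), (c, m, w), (n, m, c), (n, m, n), (n, m, p), (n, m, w), (p, m, c), (p, m, n), (p, m, p), (p, m, w), (r, p, r), (r, p, s), (r, p, t), (r, p, w), (s, p, r), (s, p, s), (s, p, t), (s, p, w), (t, p, r), (t, p, s), (t, p, t), (t, p, w), (w, m, c), (w, m, n), (w, m, p), (w, m, w), (w, p, r), (w, p, s), (w, p, t), (w, p, w)}
Apply σ_{F != F2}; surviving tuples: {(c, m, n), (c, m, p), (c, m, w), (n, m, c), (n, m, p), (n, m, w), (p, m, c), (p, m, n), (p, m, w), (r, p, s), (r, p, t), (r, p, w), (s, p, r), (s, p, t), (s, p, w), (t, p, r), (t, p, s), (t, p, w), (w, m, c), (w, m, n), (w, m, p), (w, p, r), (w, p, s), (w, p, t)}
Keep only column(s) D, F2 (16 duplicate(s) eliminated): {(m, c), (m, n), (m, p), (m, w), (p, r), (p, s), (p, t), (p, w)}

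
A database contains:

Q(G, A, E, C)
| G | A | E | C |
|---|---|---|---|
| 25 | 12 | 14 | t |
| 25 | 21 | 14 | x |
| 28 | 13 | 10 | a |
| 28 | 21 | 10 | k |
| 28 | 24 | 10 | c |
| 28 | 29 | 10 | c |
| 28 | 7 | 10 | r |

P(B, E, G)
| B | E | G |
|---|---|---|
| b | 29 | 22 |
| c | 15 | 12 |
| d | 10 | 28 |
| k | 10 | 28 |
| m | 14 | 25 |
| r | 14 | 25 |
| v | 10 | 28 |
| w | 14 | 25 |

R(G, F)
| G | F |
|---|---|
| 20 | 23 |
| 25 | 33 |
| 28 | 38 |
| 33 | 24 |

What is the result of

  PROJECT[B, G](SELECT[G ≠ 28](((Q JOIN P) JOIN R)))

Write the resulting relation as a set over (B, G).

Natural join on G, E: {(25, 12, 14, t, m), (25, 12, 14, t, r), (25, 12, 14, t, w), (25, 21, 14, x, m), (25, 21, 14, x, r), (25, 21, 14, x, w), (28, 13, 10, a, d), (28, 13, 10, a, k), (28, 13, 10, a, v), (28, 21, 10, k, d), (28, 21, 10, k, k), (28, 21, 10, k, v), (28, 24, 10, c, d), (28, 24, 10, c, k), (28, 24, 10, c, v), (28, 29, 10, c, d), (28, 29, 10, c, k), (28, 29, 10, c, v), (28, 7, 10, r, d), (28, 7, 10, r, k), (28, 7, 10, r, v)}
Natural join on G: {(25, 12, 14, t, m, 33), (25, 12, 14, t, r, 33), (25, 12, 14, t, w, 33), (25, 21, 14, x, m, 33), (25, 21, 14, x, r, 33), (25, 21, 14, x, w, 33), (28, 13, 10, a, d, 38), (28, 13, 10, a, k, 38), (28, 13, 10, a, v, 38), (28, 21, 10, k, d, 38), (28, 21, 10, k, k, 38), (28, 21, 10, k, v, 38), (28, 24, 10, c, d, 38), (28, 24, 10, c, k, 38), (28, 24, 10, c, v, 38), (28, 29, 10, c, d, 38), (28, 29, 10, c, k, 38), (28, 29, 10, c, v, 38), (28, 7, 10, r, d, 38), (28, 7, 10, r, k, 38), (28, 7, 10, r, v, 38)}
Filtering on G ≠ 28 leaves {(25, 12, 14, t, m, 33), (25, 12, 14, t, r, 33), (25, 12, 14, t, w, 33), (25, 21, 14, x, m, 33), (25, 21, 14, x, r, 33), (25, 21, 14, x, w, 33)}.
Keep only column(s) B, G (3 duplicate(s) eliminated): {(m, 25), (r, 25), (w, 25)}

{(m, 25), (r, 25), (w, 25)}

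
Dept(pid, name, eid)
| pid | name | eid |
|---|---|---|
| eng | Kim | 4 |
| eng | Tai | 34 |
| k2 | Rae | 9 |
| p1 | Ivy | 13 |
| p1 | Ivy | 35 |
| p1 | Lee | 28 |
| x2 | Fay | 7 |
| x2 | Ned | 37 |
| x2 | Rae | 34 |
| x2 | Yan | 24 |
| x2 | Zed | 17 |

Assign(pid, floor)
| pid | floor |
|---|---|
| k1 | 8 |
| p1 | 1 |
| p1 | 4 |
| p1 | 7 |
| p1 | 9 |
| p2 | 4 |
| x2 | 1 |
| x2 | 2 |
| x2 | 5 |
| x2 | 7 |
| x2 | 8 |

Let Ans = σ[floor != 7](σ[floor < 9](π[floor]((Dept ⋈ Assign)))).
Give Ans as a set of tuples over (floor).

{1, 2, 4, 5, 8}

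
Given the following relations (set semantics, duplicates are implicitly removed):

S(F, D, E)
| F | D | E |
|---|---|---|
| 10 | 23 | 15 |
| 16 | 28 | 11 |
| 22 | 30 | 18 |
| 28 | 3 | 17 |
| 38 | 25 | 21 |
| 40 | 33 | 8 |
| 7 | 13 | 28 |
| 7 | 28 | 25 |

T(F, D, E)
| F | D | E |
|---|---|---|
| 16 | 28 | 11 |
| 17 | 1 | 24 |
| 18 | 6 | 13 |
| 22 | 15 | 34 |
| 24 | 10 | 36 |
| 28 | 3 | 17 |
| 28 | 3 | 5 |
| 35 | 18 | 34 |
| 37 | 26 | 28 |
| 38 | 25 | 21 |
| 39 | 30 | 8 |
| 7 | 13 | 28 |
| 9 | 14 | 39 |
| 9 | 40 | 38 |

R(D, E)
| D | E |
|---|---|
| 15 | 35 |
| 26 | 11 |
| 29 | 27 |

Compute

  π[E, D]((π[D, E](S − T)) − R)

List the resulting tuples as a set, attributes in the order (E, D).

{(15, 23), (18, 30), (25, 28), (8, 33)}

Set difference of the two operands is {(10, 23, 15), (22, 30, 18), (40, 33, 8), (7, 28, 25)}.
Keep only column(s) D, E: {(23, 15), (28, 25), (30, 18), (33, 8)}
Set difference of the two operands is {(23, 15), (28, 25), (30, 18), (33, 8)}.
Keep only column(s) E, D: {(15, 23), (18, 30), (25, 28), (8, 33)}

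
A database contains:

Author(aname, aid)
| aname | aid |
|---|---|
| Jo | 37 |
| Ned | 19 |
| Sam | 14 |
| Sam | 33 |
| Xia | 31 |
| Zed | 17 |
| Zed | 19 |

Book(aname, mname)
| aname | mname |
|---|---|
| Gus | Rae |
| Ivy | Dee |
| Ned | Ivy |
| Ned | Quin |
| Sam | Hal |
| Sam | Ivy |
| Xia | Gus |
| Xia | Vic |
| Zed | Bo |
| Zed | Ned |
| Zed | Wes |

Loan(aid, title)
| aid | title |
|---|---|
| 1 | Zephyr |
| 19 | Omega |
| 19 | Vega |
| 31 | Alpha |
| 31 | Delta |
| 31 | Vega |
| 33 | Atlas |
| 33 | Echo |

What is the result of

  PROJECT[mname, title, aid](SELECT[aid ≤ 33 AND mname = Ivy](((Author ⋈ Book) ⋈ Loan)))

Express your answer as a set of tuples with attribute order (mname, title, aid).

Author ⋈ Book (natural join on aname): {(Ned, 19, Ivy), (Ned, 19, Quin), (Sam, 14, Hal), (Sam, 14, Ivy), (Sam, 33, Hal), (Sam, 33, Ivy), (Xia, 31, Gus), (Xia, 31, Vic), (Zed, 17, Bo), (Zed, 17, Ned), (Zed, 17, Wes), (Zed, 19, Bo), (Zed, 19, Ned), (Zed, 19, Wes)}
(Author ⋈ Book) ⋈ Loan (natural join on aid): {(Ned, 19, Ivy, Omega), (Ned, 19, Ivy, Vega), (Ned, 19, Quin, Omega), (Ned, 19, Quin, Vega), (Sam, 33, Hal, Atlas), (Sam, 33, Hal, Echo), (Sam, 33, Ivy, Atlas), (Sam, 33, Ivy, Echo), (Xia, 31, Gus, Alpha), (Xia, 31, Gus, Delta), (Xia, 31, Gus, Vega), (Xia, 31, Vic, Alpha), (Xia, 31, Vic, Delta), (Xia, 31, Vic, Vega), (Zed, 19, Bo, Omega), (Zed, 19, Bo, Vega), (Zed, 19, Ned, Omega), (Zed, 19, Ned, Vega), (Zed, 19, Wes, Omega), (Zed, 19, Wes, Vega)}
Selection aid ≤ 33 AND mname = Ivy: {(Ned, 19, Ivy, Omega), (Ned, 19, Ivy, Vega), (Sam, 33, Ivy, Atlas), (Sam, 33, Ivy, Echo)}
Keep only column(s) mname, title, aid: {(Ivy, Atlas, 33), (Ivy, Echo, 33), (Ivy, Omega, 19), (Ivy, Vega, 19)}

{(Ivy, Atlas, 33), (Ivy, Echo, 33), (Ivy, Omega, 19), (Ivy, Vega, 19)}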